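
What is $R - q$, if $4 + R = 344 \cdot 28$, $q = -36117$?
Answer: $45745$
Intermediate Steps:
$R = 9628$ ($R = -4 + 344 \cdot 28 = -4 + 9632 = 9628$)
$R - q = 9628 - -36117 = 9628 + 36117 = 45745$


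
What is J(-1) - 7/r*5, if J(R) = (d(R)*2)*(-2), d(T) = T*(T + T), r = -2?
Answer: 19/2 ≈ 9.5000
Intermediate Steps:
d(T) = 2*T² (d(T) = T*(2*T) = 2*T²)
J(R) = -8*R² (J(R) = ((2*R²)*2)*(-2) = (4*R²)*(-2) = -8*R²)
J(-1) - 7/r*5 = -8*(-1)² - 7/(-2)*5 = -8*1 - 7*(-½)*5 = -8 + (7/2)*5 = -8 + 35/2 = 19/2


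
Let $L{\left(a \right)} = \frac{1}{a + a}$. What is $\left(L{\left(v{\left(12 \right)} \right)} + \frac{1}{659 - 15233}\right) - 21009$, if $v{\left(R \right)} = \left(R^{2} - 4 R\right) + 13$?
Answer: $- \frac{16687087958}{794283} \approx -21009.0$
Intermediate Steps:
$v{\left(R \right)} = 13 + R^{2} - 4 R$
$L{\left(a \right)} = \frac{1}{2 a}$
$\left(L{\left(v{\left(12 \right)} \right)} + \frac{1}{659 - 15233}\right) - 21009 = \left(\frac{1}{2 \left(13 + 12^{2} - 48\right)} + \frac{1}{659 - 15233}\right) - 21009 = \left(\frac{1}{2 \left(13 + 144 - 48\right)} + \frac{1}{-14574}\right) - 21009 = \left(\frac{1}{2 \cdot 109} - \frac{1}{14574}\right) - 21009 = \left(\frac{1}{2} \cdot \frac{1}{109} - \frac{1}{14574}\right) - 21009 = \left(\frac{1}{218} - \frac{1}{14574}\right) - 21009 = \frac{3589}{794283} - 21009 = - \frac{16687087958}{794283}$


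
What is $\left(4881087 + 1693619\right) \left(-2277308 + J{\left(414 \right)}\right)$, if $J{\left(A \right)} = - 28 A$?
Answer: $-15048844563400$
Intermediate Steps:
$\left(4881087 + 1693619\right) \left(-2277308 + J{\left(414 \right)}\right) = \left(4881087 + 1693619\right) \left(-2277308 - 11592\right) = 6574706 \left(-2277308 - 11592\right) = 6574706 \left(-2288900\right) = -15048844563400$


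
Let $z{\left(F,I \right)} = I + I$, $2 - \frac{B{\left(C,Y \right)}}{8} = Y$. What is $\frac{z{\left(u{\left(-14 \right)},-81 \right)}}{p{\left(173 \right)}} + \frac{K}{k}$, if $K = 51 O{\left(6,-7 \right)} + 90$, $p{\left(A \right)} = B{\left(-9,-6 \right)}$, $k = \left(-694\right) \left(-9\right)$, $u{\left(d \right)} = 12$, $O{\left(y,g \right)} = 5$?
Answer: $- \frac{82481}{33312} \approx -2.476$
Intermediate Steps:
$k = 6246$
$B{\left(C,Y \right)} = 16 - 8 Y$
$p{\left(A \right)} = 64$ ($p{\left(A \right)} = 16 - -48 = 16 + 48 = 64$)
$z{\left(F,I \right)} = 2 I$
$K = 345$ ($K = 51 \cdot 5 + 90 = 255 + 90 = 345$)
$\frac{z{\left(u{\left(-14 \right)},-81 \right)}}{p{\left(173 \right)}} + \frac{K}{k} = \frac{2 \left(-81\right)}{64} + \frac{345}{6246} = \left(-162\right) \frac{1}{64} + 345 \cdot \frac{1}{6246} = - \frac{81}{32} + \frac{115}{2082} = - \frac{82481}{33312}$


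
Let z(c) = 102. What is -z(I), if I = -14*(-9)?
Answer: -102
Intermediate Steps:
I = 126
-z(I) = -1*102 = -102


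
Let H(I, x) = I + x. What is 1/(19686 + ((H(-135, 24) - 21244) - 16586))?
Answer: -1/18255 ≈ -5.4780e-5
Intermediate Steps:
1/(19686 + ((H(-135, 24) - 21244) - 16586)) = 1/(19686 + (((-135 + 24) - 21244) - 16586)) = 1/(19686 + ((-111 - 21244) - 16586)) = 1/(19686 + (-21355 - 16586)) = 1/(19686 - 37941) = 1/(-18255) = -1/18255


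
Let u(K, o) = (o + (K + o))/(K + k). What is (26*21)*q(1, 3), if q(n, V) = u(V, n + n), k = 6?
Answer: 1274/3 ≈ 424.67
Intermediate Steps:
u(K, o) = (K + 2*o)/(6 + K) (u(K, o) = (o + (K + o))/(K + 6) = (K + 2*o)/(6 + K))
q(n, V) = (V + 4*n)/(6 + V) (q(n, V) = (V + 2*(n + n))/(6 + V) = (V + 2*(2*n))/(6 + V) = (V + 4*n)/(6 + V))
(26*21)*q(1, 3) = (26*21)*((3 + 4*1)/(6 + 3)) = 546*((3 + 4)/9) = 546*((⅑)*7) = 546*(7/9) = 1274/3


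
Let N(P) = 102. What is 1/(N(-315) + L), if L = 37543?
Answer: 1/37645 ≈ 2.6564e-5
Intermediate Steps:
1/(N(-315) + L) = 1/(102 + 37543) = 1/37645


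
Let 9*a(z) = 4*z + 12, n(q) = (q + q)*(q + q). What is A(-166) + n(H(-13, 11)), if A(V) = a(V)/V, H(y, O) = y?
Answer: 505298/747 ≈ 676.44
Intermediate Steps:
n(q) = 4*q² (n(q) = (2*q)*(2*q) = 4*q²)
a(z) = 4/3 + 4*z/9 (a(z) = (4*z + 12)/9 = (12 + 4*z)/9 = 4/3 + 4*z/9)
A(V) = (4/3 + 4*V/9)/V
A(-166) + n(H(-13, 11)) = (4/9)*(3 - 166)/(-166) + 4*(-13)² = (4/9)*(-1/166)*(-163) + 4*169 = 326/747 + 676 = 505298/747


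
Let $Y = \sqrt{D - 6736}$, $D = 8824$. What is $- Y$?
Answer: $- 6 \sqrt{58} \approx -45.695$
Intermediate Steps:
$Y = 6 \sqrt{58}$ ($Y = \sqrt{8824 - 6736} = \sqrt{2088} = 6 \sqrt{58} \approx 45.695$)
$- Y = - 6 \sqrt{58}$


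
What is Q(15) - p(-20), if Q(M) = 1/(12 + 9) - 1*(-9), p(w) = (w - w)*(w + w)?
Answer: 190/21 ≈ 9.0476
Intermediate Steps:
p(w) = 0 (p(w) = 0*(2*w) = 0)
Q(M) = 190/21 (Q(M) = 1/21 + 9 = 190/21)
Q(15) - p(-20) = 190/21 - 1*0 = 190/21 + 0 = 190/21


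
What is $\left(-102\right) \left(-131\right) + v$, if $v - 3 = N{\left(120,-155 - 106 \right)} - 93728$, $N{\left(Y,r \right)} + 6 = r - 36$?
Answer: $-80666$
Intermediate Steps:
$N{\left(Y,r \right)} = -42 + r$ ($N{\left(Y,r \right)} = -6 + \left(r - 36\right) = -6 + \left(-36 + r\right) = -42 + r$)
$v = -94028$ ($v = 3 - 94031 = -94028$)
$\left(-102\right) \left(-131\right) + v = \left(-102\right) \left(-131\right) - 94028 = 13362 - 94028 = -80666$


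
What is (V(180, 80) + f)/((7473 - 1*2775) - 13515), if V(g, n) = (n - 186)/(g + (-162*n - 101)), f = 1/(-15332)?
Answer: -537437/580427494988 ≈ -9.2593e-7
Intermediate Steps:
f = -1/15332 ≈ -6.5223e-5
V(g, n) = (-186 + n)/(-101 + g - 162*n) (V(g, n) = (-186 + n)/(g + (-101 - 162*n)) = (-186 + n)/(-101 + g - 162*n))
(V(180, 80) + f)/((7473 - 1*2775) - 13515) = ((186 - 1*80)/(101 - 1*180 + 162*80) - 1/15332)/((7473 - 1*2775) - 13515) = ((186 - 80)/(101 - 180 + 12960) - 1/15332)/((7473 - 2775) - 13515) = (106/12881 - 1/15332)/(4698 - 13515) = ((1/12881)*106 - 1/15332)/(-8817) = (106/12881 - 1/15332)*(-1/8817) = (1612311/197491492)*(-1/8817) = -537437/580427494988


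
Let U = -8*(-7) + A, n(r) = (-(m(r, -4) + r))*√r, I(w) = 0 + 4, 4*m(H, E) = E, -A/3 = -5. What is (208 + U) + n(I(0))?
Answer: 273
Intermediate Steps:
A = 15 (A = -3*(-5) = 15)
m(H, E) = E/4
I(w) = 4
n(r) = √r*(1 - r) (n(r) = (-((¼)*(-4) + r))*√r = (-(-1 + r))*√r = (1 - r)*√r = √r*(1 - r))
U = 71 (U = -8*(-7) + 15 = 56 + 15 = 71)
(208 + U) + n(I(0)) = (208 + 71) + √4*(1 - 1*4) = 279 + 2*(1 - 4) = 279 + 2*(-3) = 279 - 6 = 273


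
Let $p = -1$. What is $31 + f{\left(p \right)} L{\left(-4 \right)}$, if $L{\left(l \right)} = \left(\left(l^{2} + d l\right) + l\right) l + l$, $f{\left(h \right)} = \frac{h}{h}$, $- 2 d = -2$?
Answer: $-5$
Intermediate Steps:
$d = 1$ ($d = \left(- \frac{1}{2}\right) \left(-2\right) = 1$)
$f{\left(h \right)} = 1$
$L{\left(l \right)} = l + l \left(l^{2} + 2 l\right)$ ($L{\left(l \right)} = \left(\left(l^{2} + 1 l\right) + l\right) l + l = \left(\left(l^{2} + l\right) + l\right) l + l = \left(\left(l + l^{2}\right) + l\right) l + l = \left(l^{2} + 2 l\right) l + l = l \left(l^{2} + 2 l\right) + l = l + l \left(l^{2} + 2 l\right)$)
$31 + f{\left(p \right)} L{\left(-4 \right)} = 31 + 1 \left(- 4 \left(1 + \left(-4\right)^{2} + 2 \left(-4\right)\right)\right) = 31 + 1 \left(- 4 \left(1 + 16 - 8\right)\right) = 31 + 1 \left(\left(-4\right) 9\right) = 31 + 1 \left(-36\right) = 31 - 36 = -5$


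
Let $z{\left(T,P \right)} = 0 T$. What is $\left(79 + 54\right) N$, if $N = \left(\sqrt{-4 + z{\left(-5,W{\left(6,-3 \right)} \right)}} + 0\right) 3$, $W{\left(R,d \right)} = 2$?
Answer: $798 i \approx 798.0 i$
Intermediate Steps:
$z{\left(T,P \right)} = 0$
$N = 6 i$ ($N = \left(\sqrt{-4 + 0} + 0\right) 3 = \left(\sqrt{-4} + 0\right) 3 = \left(2 i + 0\right) 3 = 2 i 3 = 6 i \approx 6.0 i$)
$\left(79 + 54\right) N = \left(79 + 54\right) 6 i = 133 \cdot 6 i = 798 i$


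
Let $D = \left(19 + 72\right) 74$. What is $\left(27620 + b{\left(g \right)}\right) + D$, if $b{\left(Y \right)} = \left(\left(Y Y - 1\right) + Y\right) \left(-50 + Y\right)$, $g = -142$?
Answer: $-3809678$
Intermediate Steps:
$b{\left(Y \right)} = \left(-50 + Y\right) \left(-1 + Y + Y^{2}\right)$ ($b{\left(Y \right)} = \left(\left(Y^{2} - 1\right) + Y\right) \left(-50 + Y\right) = \left(\left(-1 + Y^{2}\right) + Y\right) \left(-50 + Y\right) = \left(-1 + Y + Y^{2}\right) \left(-50 + Y\right) = \left(-50 + Y\right) \left(-1 + Y + Y^{2}\right)$)
$D = 6734$ ($D = 91 \cdot 74 = 6734$)
$\left(27620 + b{\left(g \right)}\right) + D = \left(27620 + \left(50 + \left(-142\right)^{3} - -7242 - 49 \left(-142\right)^{2}\right)\right) + 6734 = \left(27620 + \left(50 - 2863288 + 7242 - 988036\right)\right) + 6734 = \left(27620 - 3844032\right) + 6734 = -3816412 + 6734 = -3809678$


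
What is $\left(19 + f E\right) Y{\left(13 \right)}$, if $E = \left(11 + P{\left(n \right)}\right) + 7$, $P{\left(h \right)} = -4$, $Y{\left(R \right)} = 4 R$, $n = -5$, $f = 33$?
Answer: $25012$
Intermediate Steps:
$E = 14$ ($E = \left(11 - 4\right) + 7 = 7 + 7 = 14$)
$\left(19 + f E\right) Y{\left(13 \right)} = \left(19 + 33 \cdot 14\right) 4 \cdot 13 = \left(19 + 462\right) 52 = 481 \cdot 52 = 25012$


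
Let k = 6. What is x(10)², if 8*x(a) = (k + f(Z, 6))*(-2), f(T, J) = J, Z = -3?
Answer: 9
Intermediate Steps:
x(a) = -3 (x(a) = ((6 + 6)*(-2))/8 = (12*(-2))/8 = (⅛)*(-24) = -3)
x(10)² = (-3)² = 9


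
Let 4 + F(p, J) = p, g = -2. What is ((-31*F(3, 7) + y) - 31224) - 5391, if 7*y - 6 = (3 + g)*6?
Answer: -256076/7 ≈ -36582.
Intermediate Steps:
y = 12/7 (y = 6/7 + ((3 - 2)*6)/7 = 6/7 + (1*6)/7 = 6/7 + (1/7)*6 = 6/7 + 6/7 = 12/7 ≈ 1.7143)
F(p, J) = -4 + p
((-31*F(3, 7) + y) - 31224) - 5391 = ((-31*(-4 + 3) + 12/7) - 31224) - 5391 = ((-31*(-1) + 12/7) - 31224) - 5391 = ((31 + 12/7) - 31224) - 5391 = (229/7 - 31224) - 5391 = -218339/7 - 5391 = -256076/7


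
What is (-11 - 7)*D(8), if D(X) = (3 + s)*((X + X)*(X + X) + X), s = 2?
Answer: -23760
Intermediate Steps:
D(X) = 5*X + 20*X**2 (D(X) = (3 + 2)*((X + X)*(X + X) + X) = 5*((2*X)*(2*X) + X) = 5*(4*X**2 + X) = 5*(X + 4*X**2) = 5*X + 20*X**2)
(-11 - 7)*D(8) = (-11 - 7)*(5*8*(1 + 4*8)) = -90*8*(1 + 32) = -90*8*33 = -18*1320 = -23760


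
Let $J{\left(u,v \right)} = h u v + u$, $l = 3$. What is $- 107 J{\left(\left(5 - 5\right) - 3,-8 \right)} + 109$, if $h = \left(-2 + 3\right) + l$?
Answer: $-9842$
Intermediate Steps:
$h = 4$ ($h = \left(-2 + 3\right) + 3 = 1 + 3 = 4$)
$J{\left(u,v \right)} = u + 4 u v$ ($J{\left(u,v \right)} = 4 u v + u = u + 4 u v$)
$- 107 J{\left(\left(5 - 5\right) - 3,-8 \right)} + 109 = - 107 \left(\left(5 - 5\right) - 3\right) \left(1 + 4 \left(-8\right)\right) + 109 = - 107 \left(0 - 3\right) \left(1 - 32\right) + 109 = - 107 \left(\left(-3\right) \left(-31\right)\right) + 109 = \left(-107\right) 93 + 109 = -9951 + 109 = -9842$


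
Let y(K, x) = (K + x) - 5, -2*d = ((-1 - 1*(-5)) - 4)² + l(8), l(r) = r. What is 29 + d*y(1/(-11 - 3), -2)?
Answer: 401/7 ≈ 57.286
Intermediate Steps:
d = -4 (d = -(((-1 - 1*(-5)) - 4)² + 8)/2 = -(((-1 + 5) - 4)² + 8)/2 = -((4 - 4)² + 8)/2 = -(0² + 8)/2 = -(0 + 8)/2 = -½*8 = -4)
y(K, x) = -5 + K + x
29 + d*y(1/(-11 - 3), -2) = 29 - 4*(-5 + 1/(-11 - 3) - 2) = 29 - 4*(-5 + 1/(-14) - 2) = 29 - 4*(-5 - 1/14 - 2) = 29 - 4*(-99/14) = 29 + 198/7 = 401/7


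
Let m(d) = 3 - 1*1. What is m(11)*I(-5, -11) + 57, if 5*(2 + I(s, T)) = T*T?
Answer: 507/5 ≈ 101.40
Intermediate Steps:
I(s, T) = -2 + T**2/5 (I(s, T) = -2 + (T*T)/5 = -2 + T**2/5)
m(d) = 2 (m(d) = 3 - 1 = 2)
m(11)*I(-5, -11) + 57 = 2*(-2 + (1/5)*(-11)**2) + 57 = 2*(-2 + (1/5)*121) + 57 = 2*(-2 + 121/5) + 57 = 2*(111/5) + 57 = 222/5 + 57 = 507/5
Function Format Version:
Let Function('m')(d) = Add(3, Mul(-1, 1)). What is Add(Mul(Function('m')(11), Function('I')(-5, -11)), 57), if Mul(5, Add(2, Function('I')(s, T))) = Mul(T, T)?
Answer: Rational(507, 5) ≈ 101.40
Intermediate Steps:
Function('I')(s, T) = Add(-2, Mul(Rational(1, 5), Pow(T, 2))) (Function('I')(s, T) = Add(-2, Mul(Rational(1, 5), Mul(T, T))) = Add(-2, Mul(Rational(1, 5), Pow(T, 2))))
Function('m')(d) = 2 (Function('m')(d) = Add(3, -1) = 2)
Add(Mul(Function('m')(11), Function('I')(-5, -11)), 57) = Add(Mul(2, Add(-2, Mul(Rational(1, 5), Pow(-11, 2)))), 57) = Add(Mul(2, Add(-2, Mul(Rational(1, 5), 121))), 57) = Add(Mul(2, Add(-2, Rational(121, 5))), 57) = Add(Mul(2, Rational(111, 5)), 57) = Add(Rational(222, 5), 57) = Rational(507, 5)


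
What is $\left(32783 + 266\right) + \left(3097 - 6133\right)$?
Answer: $30013$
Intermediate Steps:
$\left(32783 + 266\right) + \left(3097 - 6133\right) = 33049 + \left(3097 - 6133\right) = 33049 - 3036 = 30013$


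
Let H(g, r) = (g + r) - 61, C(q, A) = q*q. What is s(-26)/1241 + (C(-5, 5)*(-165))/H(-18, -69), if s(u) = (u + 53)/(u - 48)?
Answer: 5119071/183668 ≈ 27.871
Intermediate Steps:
C(q, A) = q**2
s(u) = (53 + u)/(-48 + u)
H(g, r) = -61 + g + r
s(-26)/1241 + (C(-5, 5)*(-165))/H(-18, -69) = ((53 - 26)/(-48 - 26))/1241 + ((-5)**2*(-165))/(-61 - 18 - 69) = (27/(-74))*(1/1241) + (25*(-165))/(-148) = -1/74*27*(1/1241) - 4125*(-1/148) = -27/74*1/1241 + 4125/148 = -27/91834 + 4125/148 = 5119071/183668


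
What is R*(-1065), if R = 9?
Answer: -9585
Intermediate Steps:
R*(-1065) = 9*(-1065) = -9585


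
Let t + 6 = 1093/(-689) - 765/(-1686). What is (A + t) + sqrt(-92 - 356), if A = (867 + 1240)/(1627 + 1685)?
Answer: -4165737461/641233008 + 8*I*sqrt(7) ≈ -6.4965 + 21.166*I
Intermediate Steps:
A = 2107/3312 ≈ 0.63617
t = -2761879/387218 (t = -6 + (1093/(-689) - 765/(-1686)) = -6 + (1093*(-1/689) - 765*(-1/1686)) = -6 + (-1093/689 + 255/562) = -6 - 438571/387218 = -2761879/387218 ≈ -7.1326)
(A + t) + sqrt(-92 - 356) = (2107/3312 - 2761879/387218) + sqrt(-92 - 356) = -4165737461/641233008 + sqrt(-448) = -4165737461/641233008 + 8*I*sqrt(7)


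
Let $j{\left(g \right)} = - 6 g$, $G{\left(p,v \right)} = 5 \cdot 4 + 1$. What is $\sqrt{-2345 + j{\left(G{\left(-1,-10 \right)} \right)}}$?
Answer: $i \sqrt{2471} \approx 49.709 i$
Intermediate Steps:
$G{\left(p,v \right)} = 21$ ($G{\left(p,v \right)} = 20 + 1 = 21$)
$\sqrt{-2345 + j{\left(G{\left(-1,-10 \right)} \right)}} = \sqrt{-2345 - 126} = \sqrt{-2471} = i \sqrt{2471}$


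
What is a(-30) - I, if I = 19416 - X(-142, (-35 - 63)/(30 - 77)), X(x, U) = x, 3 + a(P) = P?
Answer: -19591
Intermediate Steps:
a(P) = -3 + P
I = 19558 (I = 19416 - 1*(-142) = 19416 + 142 = 19558)
a(-30) - I = (-3 - 30) - 1*19558 = -33 - 19558 = -19591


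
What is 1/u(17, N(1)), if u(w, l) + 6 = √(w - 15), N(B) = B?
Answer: -3/17 - √2/34 ≈ -0.21807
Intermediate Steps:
u(w, l) = -6 + √(-15 + w) (u(w, l) = -6 + √(w - 15) = -6 + √(-15 + w))
1/u(17, N(1)) = 1/(-6 + √(-15 + 17)) = 1/(-6 + √2)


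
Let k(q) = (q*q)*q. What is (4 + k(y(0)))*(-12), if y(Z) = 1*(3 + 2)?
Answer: -1548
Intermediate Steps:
y(Z) = 5 (y(Z) = 1*5 = 5)
k(q) = q**3 (k(q) = q**2*q = q**3)
(4 + k(y(0)))*(-12) = (4 + 5**3)*(-12) = (4 + 125)*(-12) = 129*(-12) = -1548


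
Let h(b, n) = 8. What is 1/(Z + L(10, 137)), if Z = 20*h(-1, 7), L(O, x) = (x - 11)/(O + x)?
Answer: 7/1126 ≈ 0.0062167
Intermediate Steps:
L(O, x) = (-11 + x)/(O + x)
Z = 160 (Z = 20*8 = 160)
1/(Z + L(10, 137)) = 1/(160 + (-11 + 137)/(10 + 137)) = 1/(160 + 126/147) = 1/(160 + (1/147)*126) = 1/(160 + 6/7) = 1/(1126/7) = 7/1126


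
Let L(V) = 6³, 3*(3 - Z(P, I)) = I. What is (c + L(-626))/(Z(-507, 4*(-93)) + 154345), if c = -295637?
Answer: -295421/154472 ≈ -1.9125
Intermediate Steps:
Z(P, I) = 3 - I/3
L(V) = 216
(c + L(-626))/(Z(-507, 4*(-93)) + 154345) = (-295637 + 216)/((3 - 4*(-93)/3) + 154345) = -295421/((3 - ⅓*(-372)) + 154345) = -295421/((3 + 124) + 154345) = -295421/(127 + 154345) = -295421/154472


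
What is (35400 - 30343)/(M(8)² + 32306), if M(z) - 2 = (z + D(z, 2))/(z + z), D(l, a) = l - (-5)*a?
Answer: 323648/2068425 ≈ 0.15647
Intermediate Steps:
D(l, a) = l + 5*a
M(z) = 2 + (10 + 2*z)/(2*z) (M(z) = 2 + (z + (z + 5*2))/(z + z) = 2 + (z + (z + 10))/((2*z)) = 2 + (z + (10 + z))*(1/(2*z)) = 2 + (10 + 2*z)*(1/(2*z)) = 2 + (10 + 2*z)/(2*z))
(35400 - 30343)/(M(8)² + 32306) = (35400 - 30343)/((3 + 5/8)² + 32306) = 5057/((3 + 5*(⅛))² + 32306) = 5057/((3 + 5/8)² + 32306) = 5057/((29/8)² + 32306) = 5057/(841/64 + 32306) = 5057/(2068425/64) = 5057*(64/2068425) = 323648/2068425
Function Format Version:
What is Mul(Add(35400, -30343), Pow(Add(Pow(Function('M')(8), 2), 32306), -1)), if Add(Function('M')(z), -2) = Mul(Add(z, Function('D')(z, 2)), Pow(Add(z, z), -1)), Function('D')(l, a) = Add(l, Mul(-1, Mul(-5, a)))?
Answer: Rational(323648, 2068425) ≈ 0.15647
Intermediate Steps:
Function('D')(l, a) = Add(l, Mul(5, a))
Function('M')(z) = Add(2, Mul(Rational(1, 2), Pow(z, -1), Add(10, Mul(2, z)))) (Function('M')(z) = Add(2, Mul(Add(z, Add(z, Mul(5, 2))), Pow(Add(z, z), -1))) = Add(2, Mul(Add(z, Add(z, 10)), Pow(Mul(2, z), -1))) = Add(2, Mul(Add(z, Add(10, z)), Mul(Rational(1, 2), Pow(z, -1)))) = Add(2, Mul(Add(10, Mul(2, z)), Mul(Rational(1, 2), Pow(z, -1)))) = Add(2, Mul(Rational(1, 2), Pow(z, -1), Add(10, Mul(2, z)))))
Mul(Add(35400, -30343), Pow(Add(Pow(Function('M')(8), 2), 32306), -1)) = Mul(Add(35400, -30343), Pow(Add(Pow(Add(3, Mul(5, Pow(8, -1))), 2), 32306), -1)) = Mul(5057, Pow(Add(Pow(Add(3, Mul(5, Rational(1, 8))), 2), 32306), -1)) = Mul(5057, Pow(Add(Pow(Add(3, Rational(5, 8)), 2), 32306), -1)) = Mul(5057, Pow(Add(Pow(Rational(29, 8), 2), 32306), -1)) = Mul(5057, Pow(Add(Rational(841, 64), 32306), -1)) = Mul(5057, Pow(Rational(2068425, 64), -1)) = Mul(5057, Rational(64, 2068425)) = Rational(323648, 2068425)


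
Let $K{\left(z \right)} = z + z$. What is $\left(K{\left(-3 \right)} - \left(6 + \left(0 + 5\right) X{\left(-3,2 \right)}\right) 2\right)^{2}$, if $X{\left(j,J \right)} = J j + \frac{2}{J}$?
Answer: $1024$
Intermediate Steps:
$K{\left(z \right)} = 2 z$
$X{\left(j,J \right)} = \frac{2}{J} + J j$
$\left(K{\left(-3 \right)} - \left(6 + \left(0 + 5\right) X{\left(-3,2 \right)}\right) 2\right)^{2} = \left(2 \left(-3\right) - \left(6 + \left(0 + 5\right) \left(\frac{2}{2} + 2 \left(-3\right)\right)\right) 2\right)^{2} = \left(-6 - \left(6 + 5 \left(2 \cdot \frac{1}{2} - 6\right)\right) 2\right)^{2} = \left(-6 - \left(6 + 5 \left(1 - 6\right)\right) 2\right)^{2} = \left(-6 - \left(6 + 5 \left(-5\right)\right) 2\right)^{2} = \left(-6 - \left(6 - 25\right) 2\right)^{2} = \left(-6 - \left(-19\right) 2\right)^{2} = \left(-6 - -38\right)^{2} = \left(-6 + 38\right)^{2} = 32^{2} = 1024$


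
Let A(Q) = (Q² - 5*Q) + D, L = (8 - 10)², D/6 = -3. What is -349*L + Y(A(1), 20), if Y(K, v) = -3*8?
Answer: -1420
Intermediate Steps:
D = -18 (D = 6*(-3) = -18)
L = 4 (L = (-2)² = 4)
A(Q) = -18 + Q² - 5*Q (A(Q) = (Q² - 5*Q) - 18 = -18 + Q² - 5*Q)
Y(K, v) = -24
-349*L + Y(A(1), 20) = -349*4 - 24 = -1396 - 24 = -1420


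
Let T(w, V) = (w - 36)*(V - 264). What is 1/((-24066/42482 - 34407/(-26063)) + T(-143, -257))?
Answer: 553604183/51628989725405 ≈ 1.0723e-5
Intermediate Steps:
T(w, V) = (-264 + V)*(-36 + w) (T(w, V) = (-36 + w)*(-264 + V) = (-264 + V)*(-36 + w))
1/((-24066/42482 - 34407/(-26063)) + T(-143, -257)) = 1/((-24066/42482 - 34407/(-26063)) + (9504 - 264*(-143) - 36*(-257) - 257*(-143))) = 1/((-24066*1/42482 - 34407*(-1/26063)) + (9504 + 37752 + 9252 + 36751)) = 1/((-12033/21241 + 34407/26063) + 93259) = 1/(417223008/553604183 + 93259) = 1/(51628989725405/553604183) = 553604183/51628989725405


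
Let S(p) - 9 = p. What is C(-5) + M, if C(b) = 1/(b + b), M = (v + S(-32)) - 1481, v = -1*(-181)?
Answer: -13231/10 ≈ -1323.1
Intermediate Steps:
v = 181
S(p) = 9 + p
M = -1323 (M = (181 + (9 - 32)) - 1481 = (181 - 23) - 1481 = 158 - 1481 = -1323)
C(b) = 1/(2*b)
C(-5) + M = (½)/(-5) - 1323 = (½)*(-⅕) - 1323 = -⅒ - 1323 = -13231/10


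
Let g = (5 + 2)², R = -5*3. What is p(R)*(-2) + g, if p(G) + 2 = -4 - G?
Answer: 31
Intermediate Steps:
R = -15
p(G) = -6 - G (p(G) = -2 + (-4 - G) = -6 - G)
g = 49 (g = 7² = 49)
p(R)*(-2) + g = (-6 - 1*(-15))*(-2) + 49 = (-6 + 15)*(-2) + 49 = 9*(-2) + 49 = -18 + 49 = 31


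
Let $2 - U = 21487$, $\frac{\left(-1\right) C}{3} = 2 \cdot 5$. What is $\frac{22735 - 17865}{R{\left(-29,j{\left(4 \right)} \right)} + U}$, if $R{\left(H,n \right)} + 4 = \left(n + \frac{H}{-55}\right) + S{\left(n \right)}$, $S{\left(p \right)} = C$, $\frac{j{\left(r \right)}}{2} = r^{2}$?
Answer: $- \frac{133925}{590878} \approx -0.22665$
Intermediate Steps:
$C = -30$ ($C = - 3 \cdot 2 \cdot 5 = \left(-3\right) 10 = -30$)
$j{\left(r \right)} = 2 r^{2}$
$U = -21485$ ($U = 2 - 21487 = -21485$)
$S{\left(p \right)} = -30$
$R{\left(H,n \right)} = -34 + n - \frac{H}{55}$ ($R{\left(H,n \right)} = -4 - \left(30 - n - \frac{H}{-55}\right) = -4 - \left(30 - n - H \left(- \frac{1}{55}\right)\right) = -4 - \left(30 - n + \frac{H}{55}\right) = -34 + n - \frac{H}{55}$)
$\frac{22735 - 17865}{R{\left(-29,j{\left(4 \right)} \right)} + U} = \frac{22735 - 17865}{\left(-34 + 2 \cdot 4^{2} - - \frac{29}{55}\right) - 21485} = \frac{4870}{\left(-34 + 2 \cdot 16 + \frac{29}{55}\right) - 21485} = \frac{4870}{\left(-34 + 32 + \frac{29}{55}\right) - 21485} = \frac{4870}{- \frac{81}{55} - 21485} = \frac{4870}{- \frac{1181756}{55}} = 4870 \left(- \frac{55}{1181756}\right) = - \frac{133925}{590878}$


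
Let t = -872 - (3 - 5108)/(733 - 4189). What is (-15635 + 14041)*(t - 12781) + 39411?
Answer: 37678430989/1728 ≈ 2.1805e+7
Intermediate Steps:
t = -3018737/3456 (t = -872 - (-5105)/(-3456) = -872 - (-5105)*(-1)/3456 = -872 - 1*5105/3456 = -872 - 5105/3456 = -3018737/3456 ≈ -873.48)
(-15635 + 14041)*(t - 12781) + 39411 = (-15635 + 14041)*(-3018737/3456 - 12781) + 39411 = -1594*(-47189873/3456) + 39411 = 37610328781/1728 + 39411 = 37678430989/1728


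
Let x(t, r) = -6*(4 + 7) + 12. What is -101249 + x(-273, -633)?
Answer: -101303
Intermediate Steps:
x(t, r) = -54 (x(t, r) = -6*11 + 12 = -66 + 12 = -54)
-101249 + x(-273, -633) = -101249 - 54 = -101303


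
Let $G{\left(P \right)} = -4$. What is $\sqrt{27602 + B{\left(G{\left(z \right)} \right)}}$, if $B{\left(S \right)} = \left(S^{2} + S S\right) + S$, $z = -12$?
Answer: $3 \sqrt{3070} \approx 166.22$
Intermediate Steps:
$B{\left(S \right)} = S + 2 S^{2}$ ($B{\left(S \right)} = \left(S^{2} + S^{2}\right) + S = 2 S^{2} + S = S + 2 S^{2}$)
$\sqrt{27602 + B{\left(G{\left(z \right)} \right)}} = \sqrt{27602 - 4 \left(1 + 2 \left(-4\right)\right)} = \sqrt{27602 - 4 \left(1 - 8\right)} = \sqrt{27602 - -28} = \sqrt{27602 + 28} = \sqrt{27630} = 3 \sqrt{3070}$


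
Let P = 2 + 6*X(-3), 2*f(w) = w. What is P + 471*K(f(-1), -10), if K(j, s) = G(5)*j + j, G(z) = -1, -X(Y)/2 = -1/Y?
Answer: -2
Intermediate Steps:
f(w) = w/2
X(Y) = 2/Y (X(Y) = -(-2)/Y = 2/Y)
P = -2 (P = 2 + 6*(2/(-3)) = 2 + 6*(2*(-⅓)) = 2 + 6*(-⅔) = 2 - 4 = -2)
K(j, s) = 0 (K(j, s) = -j + j = 0)
P + 471*K(f(-1), -10) = -2 + 471*0 = -2 + 0 = -2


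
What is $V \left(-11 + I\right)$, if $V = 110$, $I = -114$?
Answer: $-13750$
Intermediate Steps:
$V \left(-11 + I\right) = 110 \left(-11 - 114\right) = 110 \left(-125\right) = -13750$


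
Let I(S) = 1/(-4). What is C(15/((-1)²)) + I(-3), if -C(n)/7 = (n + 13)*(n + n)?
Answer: -23521/4 ≈ -5880.3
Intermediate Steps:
C(n) = -14*n*(13 + n) (C(n) = -7*(n + 13)*(n + n) = -7*(13 + n)*2*n = -14*n*(13 + n))
I(S) = -¼
C(15/((-1)²)) + I(-3) = -14*15/((-1)²)*(13 + 15/((-1)²)) - ¼ = -14*15/1*(13 + 15/1) - ¼ = -14*15*1*(13 + 15*1) - ¼ = -14*15*(13 + 15) - ¼ = -14*15*28 - ¼ = -5880 - ¼ = -23521/4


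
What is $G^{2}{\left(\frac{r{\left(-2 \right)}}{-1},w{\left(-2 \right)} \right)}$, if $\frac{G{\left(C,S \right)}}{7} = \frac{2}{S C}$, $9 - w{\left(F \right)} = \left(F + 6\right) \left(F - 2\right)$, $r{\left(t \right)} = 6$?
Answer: $\frac{49}{5625} \approx 0.0087111$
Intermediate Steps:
$w{\left(F \right)} = 9 - \left(-2 + F\right) \left(6 + F\right)$ ($w{\left(F \right)} = 9 - \left(F + 6\right) \left(F - 2\right) = 9 - \left(6 + F\right) \left(-2 + F\right) = 9 - \left(-2 + F\right) \left(6 + F\right)$)
$G{\left(C,S \right)} = \frac{14}{C S}$ ($G{\left(C,S \right)} = 7 \frac{2}{S C} = 7 \frac{2}{C S} = \frac{14}{C S}$)
$G^{2}{\left(\frac{r{\left(-2 \right)}}{-1},w{\left(-2 \right)} \right)} = \left(\frac{14}{\frac{6}{-1} \left(21 - \left(-2\right)^{2} - -8\right)}\right)^{2} = \left(\frac{14}{6 \left(-1\right) \left(21 - 4 + 8\right)}\right)^{2} = \left(\frac{14}{\left(-6\right) \left(21 - 4 + 8\right)}\right)^{2} = \left(14 \left(- \frac{1}{6}\right) \frac{1}{25}\right)^{2} = \left(- \frac{7}{75}\right)^{2} = \frac{49}{5625}$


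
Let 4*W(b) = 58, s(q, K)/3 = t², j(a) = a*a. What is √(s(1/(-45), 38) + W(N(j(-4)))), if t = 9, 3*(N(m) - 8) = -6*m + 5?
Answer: √1030/2 ≈ 16.047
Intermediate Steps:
j(a) = a²
N(m) = 29/3 - 2*m (N(m) = 8 + (-6*m + 5)/3 = 8 + (5 - 6*m)/3 = 8 + (5/3 - 2*m) = 29/3 - 2*m)
s(q, K) = 243 (s(q, K) = 3*9² = 3*81 = 243)
W(b) = 29/2 (W(b) = (¼)*58 = 29/2)
√(s(1/(-45), 38) + W(N(j(-4)))) = √(243 + 29/2) = √(515/2) = √1030/2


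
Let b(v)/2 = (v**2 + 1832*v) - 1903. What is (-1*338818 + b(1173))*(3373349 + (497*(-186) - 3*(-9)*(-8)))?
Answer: 22003942290246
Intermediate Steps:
b(v) = -3806 + 2*v**2 + 3664*v (b(v) = 2*((v**2 + 1832*v) - 1903) = 2*(-1903 + v**2 + 1832*v) = -3806 + 2*v**2 + 3664*v)
(-1*338818 + b(1173))*(3373349 + (497*(-186) - 3*(-9)*(-8))) = (-1*338818 + (-3806 + 2*1173**2 + 3664*1173))*(3373349 + (497*(-186) - 3*(-9)*(-8))) = (-338818 + (-3806 + 2*1375929 + 4297872))*(3373349 + (-92442 + 27*(-8))) = (-338818 + (-3806 + 2751858 + 4297872))*(3373349 + (-92442 - 216)) = (-338818 + 7045924)*(3373349 - 92658) = 6707106*3280691 = 22003942290246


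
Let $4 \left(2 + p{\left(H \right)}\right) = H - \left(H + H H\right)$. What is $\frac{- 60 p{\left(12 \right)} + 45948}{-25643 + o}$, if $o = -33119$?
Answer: $- \frac{24114}{29381} \approx -0.82073$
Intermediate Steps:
$p{\left(H \right)} = -2 - \frac{H^{2}}{4}$ ($p{\left(H \right)} = -2 + \frac{H - \left(H + H H\right)}{4} = -2 + \frac{H - \left(H + H^{2}\right)}{4} = -2 + \frac{\left(-1\right) H^{2}}{4} = -2 - \frac{H^{2}}{4}$)
$\frac{- 60 p{\left(12 \right)} + 45948}{-25643 + o} = \frac{- 60 \left(-2 - \frac{12^{2}}{4}\right) + 45948}{-25643 - 33119} = \frac{- 60 \left(-2 - 36\right) + 45948}{-58762} = \left(- 60 \left(-2 - 36\right) + 45948\right) \left(- \frac{1}{58762}\right) = \left(\left(-60\right) \left(-38\right) + 45948\right) \left(- \frac{1}{58762}\right) = \left(2280 + 45948\right) \left(- \frac{1}{58762}\right) = 48228 \left(- \frac{1}{58762}\right) = - \frac{24114}{29381}$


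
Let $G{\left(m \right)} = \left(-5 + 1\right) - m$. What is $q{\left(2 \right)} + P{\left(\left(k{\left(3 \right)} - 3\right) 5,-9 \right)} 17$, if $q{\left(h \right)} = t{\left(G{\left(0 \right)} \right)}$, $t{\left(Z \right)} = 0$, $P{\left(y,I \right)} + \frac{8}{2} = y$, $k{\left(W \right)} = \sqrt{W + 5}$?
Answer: $-323 + 170 \sqrt{2} \approx -82.584$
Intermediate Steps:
$k{\left(W \right)} = \sqrt{5 + W}$
$P{\left(y,I \right)} = -4 + y$
$G{\left(m \right)} = -4 - m$
$q{\left(h \right)} = 0$
$q{\left(2 \right)} + P{\left(\left(k{\left(3 \right)} - 3\right) 5,-9 \right)} 17 = 0 + \left(-4 + \left(\sqrt{5 + 3} - 3\right) 5\right) 17 = 0 + \left(-4 + \left(\sqrt{8} - 3\right) 5\right) 17 = 0 + \left(-4 + \left(2 \sqrt{2} - 3\right) 5\right) 17 = 0 + \left(-4 + \left(-3 + 2 \sqrt{2}\right) 5\right) 17 = 0 + \left(-4 - \left(15 - 10 \sqrt{2}\right)\right) 17 = 0 + \left(-19 + 10 \sqrt{2}\right) 17 = 0 - \left(323 - 170 \sqrt{2}\right) = -323 + 170 \sqrt{2}$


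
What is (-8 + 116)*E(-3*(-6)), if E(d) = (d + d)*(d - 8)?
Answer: 38880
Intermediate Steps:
E(d) = 2*d*(-8 + d) (E(d) = (2*d)*(-8 + d) = 2*d*(-8 + d))
(-8 + 116)*E(-3*(-6)) = (-8 + 116)*(2*(-3*(-6))*(-8 - 3*(-6))) = 108*(2*18*(-8 + 18)) = 108*(2*18*10) = 108*360 = 38880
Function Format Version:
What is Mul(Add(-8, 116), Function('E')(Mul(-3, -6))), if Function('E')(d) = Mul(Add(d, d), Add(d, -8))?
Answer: 38880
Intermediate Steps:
Function('E')(d) = Mul(2, d, Add(-8, d)) (Function('E')(d) = Mul(Mul(2, d), Add(-8, d)) = Mul(2, d, Add(-8, d)))
Mul(Add(-8, 116), Function('E')(Mul(-3, -6))) = Mul(Add(-8, 116), Mul(2, Mul(-3, -6), Add(-8, Mul(-3, -6)))) = Mul(108, Mul(2, 18, Add(-8, 18))) = Mul(108, Mul(2, 18, 10)) = Mul(108, 360) = 38880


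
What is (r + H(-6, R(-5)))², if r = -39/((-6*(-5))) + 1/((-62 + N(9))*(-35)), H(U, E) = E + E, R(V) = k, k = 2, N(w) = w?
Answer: 100380361/13764100 ≈ 7.2929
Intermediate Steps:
R(V) = 2
H(U, E) = 2*E
r = -4821/3710 (r = -39/((-6*(-5))) + 1/((-62 + 9)*(-35)) = -39/30 - 1/35/(-53) = -39*1/30 - 1/53*(-1/35) = -13/10 + 1/1855 = -4821/3710 ≈ -1.2995)
(r + H(-6, R(-5)))² = (-4821/3710 + 2*2)² = (-4821/3710 + 4)² = (10019/3710)² = 100380361/13764100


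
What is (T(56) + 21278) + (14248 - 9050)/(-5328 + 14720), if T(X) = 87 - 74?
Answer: 99985135/4696 ≈ 21292.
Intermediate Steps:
T(X) = 13
(T(56) + 21278) + (14248 - 9050)/(-5328 + 14720) = (13 + 21278) + (14248 - 9050)/(-5328 + 14720) = 21291 + 5198/9392 = 21291 + 5198*(1/9392) = 21291 + 2599/4696 = 99985135/4696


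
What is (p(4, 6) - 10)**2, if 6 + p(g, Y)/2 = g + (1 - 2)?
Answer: 256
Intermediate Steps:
p(g, Y) = -14 + 2*g (p(g, Y) = -12 + 2*(g + (1 - 2)) = -12 + 2*(g - 1) = -12 + 2*(-1 + g) = -12 + (-2 + 2*g) = -14 + 2*g)
(p(4, 6) - 10)**2 = ((-14 + 2*4) - 10)**2 = ((-14 + 8) - 10)**2 = (-6 - 10)**2 = (-16)**2 = 256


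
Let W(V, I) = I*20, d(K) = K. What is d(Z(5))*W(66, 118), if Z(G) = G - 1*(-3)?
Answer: 18880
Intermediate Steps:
Z(G) = 3 + G (Z(G) = G + 3 = 3 + G)
W(V, I) = 20*I
d(Z(5))*W(66, 118) = (3 + 5)*(20*118) = 8*2360 = 18880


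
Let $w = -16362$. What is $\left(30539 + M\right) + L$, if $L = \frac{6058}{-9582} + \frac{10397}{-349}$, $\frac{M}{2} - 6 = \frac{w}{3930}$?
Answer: $\frac{33416975101669}{1095198645} \approx 30512.0$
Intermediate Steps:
$M = \frac{2406}{655}$ ($M = 12 + 2 \left(- \frac{16362}{3930}\right) = 12 + 2 \left(\left(-16362\right) \frac{1}{3930}\right) = 12 + 2 \left(- \frac{2727}{655}\right) = 12 - \frac{5454}{655} = \frac{2406}{655} \approx 3.6733$)
$L = - \frac{50869148}{1672059}$ ($L = 6058 \left(- \frac{1}{9582}\right) + 10397 \left(- \frac{1}{349}\right) = - \frac{3029}{4791} - \frac{10397}{349} = - \frac{50869148}{1672059} \approx -30.423$)
$\left(30539 + M\right) + L = \left(30539 + \frac{2406}{655}\right) - \frac{50869148}{1672059} = \frac{20005451}{655} - \frac{50869148}{1672059} = \frac{33416975101669}{1095198645}$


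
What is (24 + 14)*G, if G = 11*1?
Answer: 418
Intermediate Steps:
G = 11
(24 + 14)*G = (24 + 14)*11 = 38*11 = 418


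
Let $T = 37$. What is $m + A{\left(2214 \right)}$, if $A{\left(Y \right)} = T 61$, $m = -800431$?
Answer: $-798174$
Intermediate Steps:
$A{\left(Y \right)} = 2257$ ($A{\left(Y \right)} = 37 \cdot 61 = 2257$)
$m + A{\left(2214 \right)} = -800431 + 2257 = -798174$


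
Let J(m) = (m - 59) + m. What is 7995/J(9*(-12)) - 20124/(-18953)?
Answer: -2654457/94765 ≈ -28.011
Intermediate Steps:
J(m) = -59 + 2*m (J(m) = (-59 + m) + m = -59 + 2*m)
7995/J(9*(-12)) - 20124/(-18953) = 7995/(-59 + 2*(9*(-12))) - 20124/(-18953) = 7995/(-59 + 2*(-108)) - 20124*(-1/18953) = 7995/(-59 - 216) + 20124/18953 = 7995/(-275) + 20124/18953 = 7995*(-1/275) + 20124/18953 = -1599/55 + 20124/18953 = -2654457/94765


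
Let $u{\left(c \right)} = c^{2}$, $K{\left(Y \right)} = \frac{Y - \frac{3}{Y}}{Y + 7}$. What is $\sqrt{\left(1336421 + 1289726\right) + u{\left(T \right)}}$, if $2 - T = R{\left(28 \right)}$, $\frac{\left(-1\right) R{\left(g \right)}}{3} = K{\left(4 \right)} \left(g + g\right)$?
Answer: $\frac{\sqrt{318086411}}{11} \approx 1621.4$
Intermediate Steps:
$K{\left(Y \right)} = \frac{Y - \frac{3}{Y}}{7 + Y}$
$R{\left(g \right)} = - \frac{39 g}{22}$ ($R{\left(g \right)} = - 3 \frac{-3 + 4^{2}}{4 \left(7 + 4\right)} \left(g + g\right) = - 3 \frac{-3 + 16}{4 \cdot 11} \cdot 2 g = - 3 \cdot \frac{1}{4} \cdot \frac{1}{11} \cdot 13 \cdot 2 g = - 3 \frac{13 \cdot 2 g}{44} = - 3 \frac{13 g}{22} = - \frac{39 g}{22}$)
$T = \frac{568}{11}$ ($T = 2 - \left(- \frac{39}{22}\right) 28 = 2 - - \frac{546}{11} = 2 + \frac{546}{11} = \frac{568}{11} \approx 51.636$)
$\sqrt{\left(1336421 + 1289726\right) + u{\left(T \right)}} = \sqrt{\left(1336421 + 1289726\right) + \left(\frac{568}{11}\right)^{2}} = \sqrt{2626147 + \frac{322624}{121}} = \sqrt{\frac{318086411}{121}} = \frac{\sqrt{318086411}}{11}$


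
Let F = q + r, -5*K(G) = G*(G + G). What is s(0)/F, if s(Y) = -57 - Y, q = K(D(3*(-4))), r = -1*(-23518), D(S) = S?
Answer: -285/117302 ≈ -0.0024296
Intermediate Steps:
K(G) = -2*G²/5 (K(G) = -G*(G + G)/5 = -G*2*G/5 = -2*G²/5)
r = 23518
q = -288/5 (q = -2*(3*(-4))²/5 = -⅖*(-12)² = -⅖*144 = -288/5 ≈ -57.600)
F = 117302/5 (F = -288/5 + 23518 = 117302/5 ≈ 23460.)
s(0)/F = (-57 - 1*0)/(117302/5) = (-57 + 0)*(5/117302) = -57*5/117302 = -285/117302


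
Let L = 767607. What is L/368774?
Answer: 767607/368774 ≈ 2.0815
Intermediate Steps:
L/368774 = 767607/368774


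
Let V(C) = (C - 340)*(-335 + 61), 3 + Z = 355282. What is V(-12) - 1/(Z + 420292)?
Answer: 74802271807/775571 ≈ 96448.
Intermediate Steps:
Z = 355279 (Z = -3 + 355282 = 355279)
V(C) = 93160 - 274*C (V(C) = (-340 + C)*(-274) = 93160 - 274*C)
V(-12) - 1/(Z + 420292) = (93160 - 274*(-12)) - 1/(355279 + 420292) = (93160 + 3288) - 1/775571 = 96448 - 1*1/775571 = 96448 - 1/775571 = 74802271807/775571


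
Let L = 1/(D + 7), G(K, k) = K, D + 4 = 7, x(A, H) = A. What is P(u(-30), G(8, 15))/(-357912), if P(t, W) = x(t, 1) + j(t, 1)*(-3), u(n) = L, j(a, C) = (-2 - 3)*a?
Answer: -1/223695 ≈ -4.4704e-6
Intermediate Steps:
D = 3 (D = -4 + 7 = 3)
L = ⅒ (L = 1/(3 + 7) = 1/10 = ⅒ ≈ 0.10000)
j(a, C) = -5*a
u(n) = ⅒
P(t, W) = 16*t (P(t, W) = t - 5*t*(-3) = t + 15*t = 16*t)
P(u(-30), G(8, 15))/(-357912) = (16*(⅒))/(-357912) = (8/5)*(-1/357912) = -1/223695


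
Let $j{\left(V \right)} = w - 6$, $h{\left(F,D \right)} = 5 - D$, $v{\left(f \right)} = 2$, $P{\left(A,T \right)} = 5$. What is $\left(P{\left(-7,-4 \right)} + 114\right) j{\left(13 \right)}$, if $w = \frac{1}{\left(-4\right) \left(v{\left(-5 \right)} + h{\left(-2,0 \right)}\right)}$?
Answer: $- \frac{2873}{4} \approx -718.25$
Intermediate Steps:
$w = - \frac{1}{28}$ ($w = \frac{1}{\left(-4\right) \left(2 + \left(5 - 0\right)\right)} = \frac{1}{\left(-4\right) \left(2 + \left(5 + 0\right)\right)} = \frac{1}{\left(-4\right) \left(2 + 5\right)} = \frac{1}{\left(-4\right) 7} = \frac{1}{-28} = - \frac{1}{28} \approx -0.035714$)
$j{\left(V \right)} = - \frac{169}{28}$ ($j{\left(V \right)} = - \frac{1}{28} - 6 = - \frac{169}{28}$)
$\left(P{\left(-7,-4 \right)} + 114\right) j{\left(13 \right)} = \left(5 + 114\right) \left(- \frac{169}{28}\right) = 119 \left(- \frac{169}{28}\right) = - \frac{2873}{4}$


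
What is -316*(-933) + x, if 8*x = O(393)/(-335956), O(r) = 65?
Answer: 792393884479/2687648 ≈ 2.9483e+5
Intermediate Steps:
x = -65/2687648 (x = (65/(-335956))/8 = (65*(-1/335956))/8 = (⅛)*(-65/335956) = -65/2687648 ≈ -2.4185e-5)
-316*(-933) + x = -316*(-933) - 65/2687648 = 294828 - 65/2687648 = 792393884479/2687648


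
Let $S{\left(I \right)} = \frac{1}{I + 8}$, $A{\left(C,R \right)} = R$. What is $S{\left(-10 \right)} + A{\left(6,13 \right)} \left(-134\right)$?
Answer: $- \frac{3485}{2} \approx -1742.5$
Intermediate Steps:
$S{\left(I \right)} = \frac{1}{8 + I}$
$S{\left(-10 \right)} + A{\left(6,13 \right)} \left(-134\right) = \frac{1}{8 - 10} + 13 \left(-134\right) = \frac{1}{-2} - 1742 = - \frac{1}{2} - 1742 = - \frac{3485}{2}$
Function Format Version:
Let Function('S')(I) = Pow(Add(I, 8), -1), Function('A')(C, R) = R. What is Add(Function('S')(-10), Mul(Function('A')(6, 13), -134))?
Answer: Rational(-3485, 2) ≈ -1742.5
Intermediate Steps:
Function('S')(I) = Pow(Add(8, I), -1)
Add(Function('S')(-10), Mul(Function('A')(6, 13), -134)) = Add(Pow(Add(8, -10), -1), Mul(13, -134)) = Add(Pow(-2, -1), -1742) = Add(Rational(-1, 2), -1742) = Rational(-3485, 2)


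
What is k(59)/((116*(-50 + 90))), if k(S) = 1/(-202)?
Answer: -1/937280 ≈ -1.0669e-6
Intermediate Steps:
k(S) = -1/202
k(59)/((116*(-50 + 90))) = -1/(116*(-50 + 90))/202 = -1/(202*(116*40)) = -1/202/4640 = -1/202*1/4640 = -1/937280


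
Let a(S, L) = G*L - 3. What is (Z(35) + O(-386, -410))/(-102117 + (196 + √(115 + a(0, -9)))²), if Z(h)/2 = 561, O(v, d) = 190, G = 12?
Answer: -1312/62913 ≈ -0.020854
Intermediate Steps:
Z(h) = 1122 (Z(h) = 2*561 = 1122)
a(S, L) = -3 + 12*L (a(S, L) = 12*L - 3 = -3 + 12*L)
(Z(35) + O(-386, -410))/(-102117 + (196 + √(115 + a(0, -9)))²) = (1122 + 190)/(-102117 + (196 + √(115 + (-3 + 12*(-9))))²) = 1312/(-102117 + (196 + √(115 + (-3 - 108)))²) = 1312/(-102117 + (196 + √(115 - 111))²) = 1312/(-102117 + (196 + √4)²) = 1312/(-102117 + (196 + 2)²) = 1312/(-102117 + 198²) = 1312/(-102117 + 39204) = 1312/(-62913) = 1312*(-1/62913) = -1312/62913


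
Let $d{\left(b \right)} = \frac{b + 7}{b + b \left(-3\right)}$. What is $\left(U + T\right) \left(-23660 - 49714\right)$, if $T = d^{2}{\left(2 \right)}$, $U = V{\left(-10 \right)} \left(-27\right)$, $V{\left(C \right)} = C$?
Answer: $- \frac{161459487}{8} \approx -2.0182 \cdot 10^{7}$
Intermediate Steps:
$d{\left(b \right)} = - \frac{7 + b}{2 b}$ ($d{\left(b \right)} = \frac{7 + b}{b - 3 b} = \frac{7 + b}{\left(-2\right) b} = \left(7 + b\right) \left(- \frac{1}{2 b}\right) = - \frac{7 + b}{2 b}$)
$U = 270$ ($U = \left(-10\right) \left(-27\right) = 270$)
$T = \frac{81}{16}$ ($T = \left(\frac{-7 - 2}{2 \cdot 2}\right)^{2} = \left(\frac{1}{2} \cdot \frac{1}{2} \left(-7 - 2\right)\right)^{2} = \left(\frac{1}{2} \cdot \frac{1}{2} \left(-9\right)\right)^{2} = \left(- \frac{9}{4}\right)^{2} = \frac{81}{16} \approx 5.0625$)
$\left(U + T\right) \left(-23660 - 49714\right) = \left(270 + \frac{81}{16}\right) \left(-23660 - 49714\right) = \frac{4401}{16} \left(-73374\right) = - \frac{161459487}{8}$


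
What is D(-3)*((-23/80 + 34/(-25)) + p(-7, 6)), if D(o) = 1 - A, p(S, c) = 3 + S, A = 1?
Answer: 0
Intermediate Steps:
D(o) = 0 (D(o) = 1 - 1*1 = 1 - 1 = 0)
D(-3)*((-23/80 + 34/(-25)) + p(-7, 6)) = 0*((-23/80 + 34/(-25)) + (3 - 7)) = 0*((-23*1/80 + 34*(-1/25)) - 4) = 0*((-23/80 - 34/25) - 4) = 0*(-659/400 - 4) = 0*(-2259/400) = 0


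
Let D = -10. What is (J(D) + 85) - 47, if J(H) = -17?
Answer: 21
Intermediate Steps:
(J(D) + 85) - 47 = (-17 + 85) - 47 = 68 - 47 = 21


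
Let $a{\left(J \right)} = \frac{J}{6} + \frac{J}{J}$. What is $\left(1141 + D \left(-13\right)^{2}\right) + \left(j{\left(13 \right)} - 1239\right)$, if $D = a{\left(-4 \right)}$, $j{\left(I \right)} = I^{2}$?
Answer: $\frac{382}{3} \approx 127.33$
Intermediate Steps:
$a{\left(J \right)} = 1 + \frac{J}{6}$ ($a{\left(J \right)} = J \frac{1}{6} + 1 = \frac{J}{6} + 1 = 1 + \frac{J}{6}$)
$D = \frac{1}{3}$ ($D = 1 + \frac{1}{6} \left(-4\right) = 1 - \frac{2}{3} = \frac{1}{3} \approx 0.33333$)
$\left(1141 + D \left(-13\right)^{2}\right) + \left(j{\left(13 \right)} - 1239\right) = \left(1141 + \frac{\left(-13\right)^{2}}{3}\right) + \left(13^{2} - 1239\right) = \left(1141 + \frac{1}{3} \cdot 169\right) + \left(169 - 1239\right) = \left(1141 + \frac{169}{3}\right) - 1070 = \frac{3592}{3} - 1070 = \frac{382}{3}$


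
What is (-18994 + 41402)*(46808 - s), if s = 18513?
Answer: 634034360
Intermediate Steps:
(-18994 + 41402)*(46808 - s) = (-18994 + 41402)*(46808 - 1*18513) = 22408*(46808 - 18513) = 22408*28295 = 634034360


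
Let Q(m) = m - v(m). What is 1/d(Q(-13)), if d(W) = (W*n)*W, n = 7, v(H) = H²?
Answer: 1/231868 ≈ 4.3128e-6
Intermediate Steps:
Q(m) = m - m²
d(W) = 7*W² (d(W) = (W*7)*W = (7*W)*W = 7*W²)
1/d(Q(-13)) = 1/(7*(-13*(1 - 1*(-13)))²) = 1/(7*(-13*(1 + 13))²) = 1/(7*(-13*14)²) = 1/(7*(-182)²) = 1/(7*33124) = 1/231868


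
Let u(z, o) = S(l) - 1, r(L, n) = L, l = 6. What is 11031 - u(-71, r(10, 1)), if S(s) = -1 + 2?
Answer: 11031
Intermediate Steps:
S(s) = 1
u(z, o) = 0 (u(z, o) = 1 - 1 = 0)
11031 - u(-71, r(10, 1)) = 11031 - 1*0 = 11031 + 0 = 11031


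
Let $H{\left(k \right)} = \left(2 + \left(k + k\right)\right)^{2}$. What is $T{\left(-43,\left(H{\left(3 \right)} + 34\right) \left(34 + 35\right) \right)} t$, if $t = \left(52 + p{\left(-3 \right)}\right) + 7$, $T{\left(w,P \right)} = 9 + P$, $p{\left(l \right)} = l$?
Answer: $379176$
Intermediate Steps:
$H{\left(k \right)} = \left(2 + 2 k\right)^{2}$
$t = 56$ ($t = \left(52 - 3\right) + 7 = 49 + 7 = 56$)
$T{\left(-43,\left(H{\left(3 \right)} + 34\right) \left(34 + 35\right) \right)} t = \left(9 + \left(4 \left(1 + 3\right)^{2} + 34\right) \left(34 + 35\right)\right) 56 = \left(9 + \left(4 \cdot 4^{2} + 34\right) 69\right) 56 = \left(9 + \left(4 \cdot 16 + 34\right) 69\right) 56 = \left(9 + \left(64 + 34\right) 69\right) 56 = \left(9 + 98 \cdot 69\right) 56 = \left(9 + 6762\right) 56 = 6771 \cdot 56 = 379176$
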